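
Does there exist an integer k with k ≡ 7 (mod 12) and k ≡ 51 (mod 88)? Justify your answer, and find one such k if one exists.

Here gcd(12, 88) = 4, and both 7 and 51 leave remainder 3 mod 4, so the system is consistent.
Write k = 7 + 12t. Then 12t ≡ 51 − 7 ≡ 44 (mod 88); dividing through by 4 gives 3t ≡ 11 (mod 22).
Note 3·15 = 45 ≡ 1 (mod 22) (as 45 − 1 = 2·22), so 3⁻¹ ≡ 15.
Multiplying by 15: t ≡ 15·11 = 165 ≡ 11 (mod 22).
Then k = 7 + 12·11 = 139.
Indeed 139 ≡ 7 (mod 12) and 139 ≡ 51 (mod 88).

k = 139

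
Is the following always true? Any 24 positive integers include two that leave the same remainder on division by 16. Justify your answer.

Partition the integers by their residue mod 16; there are 16 classes.
Since 24 > 16, two of the 24 integers must share a residue class by the pigeonhole principle; call them a and b.
That is, a and b leave the same remainder on division by 16, as claimed.

True.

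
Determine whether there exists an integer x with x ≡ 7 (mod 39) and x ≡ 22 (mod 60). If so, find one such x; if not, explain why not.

x = 202

Here gcd(39, 60) = 3, and both 7 and 22 leave remainder 1 mod 3, so the system is consistent.
The integers ≡ 7 (mod 39) are 7, 46, 85, 124, 163, 202, …; their remainders mod 60 are 7, 46, 25, 4, 43, 22, so x = 202 is the first that is ≡ 22 (mod 60).
Verify: 202 = 5·39 + 7 and 202 = 3·60 + 22. ✓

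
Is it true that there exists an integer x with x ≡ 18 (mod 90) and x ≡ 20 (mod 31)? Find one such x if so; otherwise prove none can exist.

x = 1818

gcd(90, 31) = 1, so the Chinese Remainder Theorem guarantees exactly one residue class mod 2790 satisfying both.
Write x = 18 + 90t and require 18 + 90t ≡ 20 (mod 31), i.e. 90t ≡ 2 (mod 31).
90 ≡ 28 (mod 31), so this reads 28t ≡ 2 (mod 31). Note 28·10 = 280 ≡ 1 (mod 31) (as 280 − 1 = 9·31), so 28⁻¹ ≡ 10.
Therefore t ≡ 10·2 = 20 (mod 31).
With t = 20: x = 18 + 90·20 = 1818.
Indeed 1818 ≡ 18 (mod 90) and 1818 ≡ 20 (mod 31).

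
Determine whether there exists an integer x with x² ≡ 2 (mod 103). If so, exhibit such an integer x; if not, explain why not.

x = 65 works: 65² = 4225, and 4225 − 2 = 4223 = 41·103.

x = 65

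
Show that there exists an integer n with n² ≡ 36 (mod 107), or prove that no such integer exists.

n = 6

Take n = 6. Then 6² = 36, and since 0 ≤ 36 < 107 this is already reduced: 6² ≡ 36 (mod 107).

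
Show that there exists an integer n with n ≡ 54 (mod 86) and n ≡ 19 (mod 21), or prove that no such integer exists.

The moduli 86 and 21 are coprime, so by the Chinese Remainder Theorem a unique solution modulo 1806 exists.
Any solution of the first congruence is n = 54 + 86t; substituting into the second, 86t ≡ 19 − 54 ≡ 7 (mod 21).
86 ≡ 2 (mod 21), so this reads 2t ≡ 7 (mod 21). Invert 2 mod 21 by the Euclidean algorithm: 21 = 10·2 + 1, 2 = 2·1 + 0; back-substituting, 1 = 21 − 10·2. Hence 2·(-10) ≡ 1, so 2⁻¹ ≡ -10 ≡ 11 (mod 21).
Therefore t ≡ 11·7 = 77 ≡ 14 (mod 21).
Taking t = 14 gives n = 54 + 86·14 = 1258.
Verify: 1258 = 14·86 + 54 and 1258 = 59·21 + 19. ✓

n = 1258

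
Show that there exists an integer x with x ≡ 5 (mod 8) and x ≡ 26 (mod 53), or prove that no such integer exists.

x = 397

gcd(8, 53) = 1, so the Chinese Remainder Theorem guarantees exactly one residue class mod 424 satisfying both.
Write x = 5 + 8t and require 5 + 8t ≡ 26 (mod 53), i.e. 8t ≡ 21 (mod 53).
Invert 8 mod 53 by the Euclidean algorithm: 53 = 6·8 + 5, 8 = 1·5 + 3, 5 = 1·3 + 2, 3 = 1·2 + 1, 2 = 2·1 + 0; back-substituting, 1 = 3 − 1·2 = 3 − (5 − 1·3) = −5 + 2·3 = −5 + 2·(8 − 1·5) = 2·8 − 3·5 = 2·8 − 3·(53 − 6·8) = −3·53 + 20·8. Hence 8·20 ≡ 1, so 8⁻¹ ≡ 20 (mod 53).
Therefore t ≡ 20·21 = 420 ≡ 49 (mod 53).
With t = 49: x = 5 + 8·49 = 397.
Verify: 397 = 49·8 + 5 and 397 = 7·53 + 26. ✓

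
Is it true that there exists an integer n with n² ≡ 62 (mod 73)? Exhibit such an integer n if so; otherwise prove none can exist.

No such integer exists.

Apply Euler's criterion with the prime 73: 62 is a quadratic residue iff 62^36 ≡ 1 (mod 73), and a non-residue iff it is ≡ −1.
Repeated squaring mod 73: 62^2 = 3844 ≡ 48; 62^4 ≡ 48² = 2304 ≡ 41; 62^8 ≡ 41² = 1681 ≡ 2; 62^16 ≡ 2² = 4 ≡ 4; 62^32 ≡ 4² = 16 ≡ 16.
Since 36 = 32 + 4, 62^36 ≡ 16 · 41; multiplying out mod 73: 16·41 = 656 ≡ 72. Thus 62^36 ≡ 72 ≡ −1 (mod 73).
By Euler's criterion 62 is a quadratic non-residue mod 73: no n satisfies n² ≡ 62 (mod 73).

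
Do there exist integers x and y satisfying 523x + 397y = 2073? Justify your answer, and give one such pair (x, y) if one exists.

Since gcd(523, 397) = 1, every integer is an integer combination of 523 and 397.
Euclidean algorithm: 523 = 1·397 + 126, 397 = 3·126 + 19, 126 = 6·19 + 12, 19 = 1·12 + 7, 12 = 1·7 + 5, 7 = 1·5 + 2, 5 = 2·2 + 1, 2 = 2·1 + 0.
Unwinding: 1 = 5 − 2·2 = 5 − 2·(7 − 1·5) = −2·7 + 3·5 = −2·7 + 3·(12 − 1·7) = 3·12 − 5·7 = 3·12 − 5·(19 − 1·12) = −5·19 + 8·12 = −5·19 + 8·(126 − 6·19) = 8·126 − 53·19 = 8·126 − 53·(397 − 3·126) = −53·397 + 167·126 = −53·397 + 167·(523 − 1·397) = 167·523 − 220·397, i.e. 523·167 + 397·(-220) = 1.
Multiplying through by 2073: x = 167·2073 = 346191, y = (-220)·2073 = -456060 is a solution.
The general solution is x = 346191 + 397k, y = -456060 − 523k; taking k = -872 gives the smaller pair x = 7, y = -4.
Indeed 523·7 + 397·(-4) = 3661 − 1588 = 2073.

x = 7, y = -4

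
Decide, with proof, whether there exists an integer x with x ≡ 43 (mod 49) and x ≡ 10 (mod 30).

gcd(49, 30) = 1, so the Chinese Remainder Theorem guarantees exactly one residue class mod 1470 satisfying both.
Write x = 43 + 49t and require 43 + 49t ≡ 10 (mod 30), i.e. 49t ≡ 27 (mod 30).
49 ≡ 19 (mod 30), so this reads 19t ≡ 27 (mod 30). Since 19·19 = 361 = 12·30 + 1, the inverse of 19 mod 30 is 19.
Multiplying by 19: t ≡ 19·27 = 513 ≡ 3 (mod 30).
Taking t = 3 gives x = 43 + 49·3 = 190.
Check: 190 mod 49 = 43, 190 mod 30 = 10. ✓

x = 190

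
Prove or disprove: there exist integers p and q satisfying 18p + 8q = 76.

Since gcd(18, 8) = 2 and 76 = 2·38, Bézout's identity guarantees a solution.
Dividing through by 2 reduces the equation to 9p + 4q = 38.
Euclidean algorithm: 9 = 2·4 + 1, 4 = 4·1 + 0.
Working back up the chain: 1 = 9 − 2·4. So 9·1 + 4·(-2) = 1.
Times 38: 9·38 + 4·(-76) = 38, so (38, -76) solves it.
The general solution is p = 38 + 4k, q = -76 − 9k; taking k = -9 gives the smaller pair p = 2, q = 5.
Indeed 18·2 + 8·5 = 36 + 40 = 76.

p = 2, q = 5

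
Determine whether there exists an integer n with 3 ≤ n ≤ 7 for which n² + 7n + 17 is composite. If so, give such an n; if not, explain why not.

At n = 5: 5² + 7·5 + 17 = 77 = 7·11, which is composite.

n = 5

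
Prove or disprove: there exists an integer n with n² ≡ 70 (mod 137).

No such integer exists.

137 is prime, so by Euler's criterion 70 is a square mod 137 iff 70^((137−1)/2) = 70^68 ≡ 1 (mod 137).
Squaring successively (mod 137): 70^2 = 4900 ≡ 105; 70^4 ≡ 105² = 11025 ≡ 65; 70^8 ≡ 65² = 4225 ≡ 115; 70^16 ≡ 115² = 13225 ≡ 73; 70^32 ≡ 73² = 5329 ≡ 123; 70^64 ≡ 123² = 15129 ≡ 59.
Since 68 = 64 + 4, 70^68 ≡ 59 · 65; multiplying out mod 137: 59·65 = 3835 ≡ 136. Thus 70^68 ≡ 136 ≡ −1 (mod 137).
The value −1 means 70 is a non-residue modulo 137, so n² ≡ 70 (mod 137) is impossible.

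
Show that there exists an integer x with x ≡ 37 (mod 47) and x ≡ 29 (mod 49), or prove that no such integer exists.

Since 47 and 49 share no common factor, CRT says the pair of congruences has a solution (unique mod 2303).
Any solution of the first congruence is x = 37 + 47t; substituting into the second, 47t ≡ 29 − 37 ≡ 41 (mod 49).
Invert 47 mod 49 by the Euclidean algorithm: 49 = 1·47 + 2, 47 = 23·2 + 1, 2 = 2·1 + 0; back-substituting, 1 = 47 − 23·2 = 47 − 23·(49 − 1·47) = −23·49 + 24·47. Hence 47·24 ≡ 1, so 47⁻¹ ≡ 24 (mod 49).
Multiplying by 24: t ≡ 24·41 = 984 ≡ 4 (mod 49).
Taking t = 4 gives x = 37 + 47·4 = 225.
Verify: 225 = 4·47 + 37 and 225 = 4·49 + 29. ✓

x = 225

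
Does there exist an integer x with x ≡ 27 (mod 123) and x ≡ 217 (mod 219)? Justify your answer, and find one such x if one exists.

Reduce both congruences modulo 3, which divides 123 and 219: they say x ≡ 27 (mod 3) and x ≡ 217 (mod 3).
These are incompatible: 27 − 217 = -190 is not divisible by 3.
Therefore no such x exists.

There is no such integer.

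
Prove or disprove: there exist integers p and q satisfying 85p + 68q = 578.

Since gcd(85, 68) = 17 and 578 = 17·34, Bézout's identity guarantees a solution.
Dividing through by 17 reduces the equation to 5p + 4q = 34.
Euclidean algorithm: 5 = 1·4 + 1, 4 = 4·1 + 0.
Back-substituting, 1 = 5 − 1·4; that is, 5·1 + 4·(-1) = 1.
Times 34: 5·34 + 4·(-34) = 34, so (34, -34) solves it.
Subtracting 8·4 from p and adding 8·5 to q gives the tidier solution (2, 6).
Check: 85·2 + 68·6 = 170 + 408 = 578. ✓

p = 2, q = 6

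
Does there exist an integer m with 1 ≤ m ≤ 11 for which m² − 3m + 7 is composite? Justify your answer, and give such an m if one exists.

m = 6

At m = 6: 6² − 3·6 + 7 = 25 = 5·5, which is composite.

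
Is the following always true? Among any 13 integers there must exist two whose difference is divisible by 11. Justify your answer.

Partition the integers by their residue mod 11; there are 11 classes.
With 13 integers and only 11 classes, the pigeonhole principle forces two of them, say a and b, into the same class.
Then a ≡ b (mod 11), i.e. 11 ∣ (a − b).

Yes.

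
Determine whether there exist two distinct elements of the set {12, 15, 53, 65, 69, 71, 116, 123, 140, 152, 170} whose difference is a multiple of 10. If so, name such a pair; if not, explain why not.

Yes: 12 and 152.

Both 12 and 152 leave remainder 2 on division by 10; their difference 140 = 14·10 is a multiple of 10.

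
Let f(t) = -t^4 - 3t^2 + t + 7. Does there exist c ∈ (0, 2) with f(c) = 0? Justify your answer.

Yes, such a c exists.

f(0) = 7 and f(2) = -19, which have opposite signs.
As a polynomial, f is continuous on every closed interval.
The Intermediate Value Theorem then guarantees some c ∈ (0, 2) with f(c) = 0.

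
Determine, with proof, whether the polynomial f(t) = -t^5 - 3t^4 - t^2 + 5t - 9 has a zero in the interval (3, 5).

f has no root in that interval.

The endpoint values f(3) = -489 and f(5) = -5009 are both negative. Claim: f(t) < 0 for every t in (3, 5).
Shift to the endpoint 3: with t = 3 + u (0 < u < 2), one computes f(3 + u) = -u^5 - 18u^4 - 126u^3 - 433u^2 - 730u - 489.
All 6 nonzero coefficients of this polynomial in u are negative; hence for u > 0 the value is a sum of negative terms (the constant -489 among them).
Therefore f(t) < 0 throughout (3, 5), and f has no zero there.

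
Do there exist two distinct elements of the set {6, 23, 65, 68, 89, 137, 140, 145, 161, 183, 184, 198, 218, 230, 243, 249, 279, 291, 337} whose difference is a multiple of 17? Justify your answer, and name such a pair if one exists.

Both 6 and 23 leave remainder 6 on division by 17; their difference 17 = 1·17 is a multiple of 17.

Yes: 6 and 23.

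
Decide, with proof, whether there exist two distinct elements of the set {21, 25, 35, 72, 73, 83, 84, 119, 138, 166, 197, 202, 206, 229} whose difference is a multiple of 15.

Residues mod 15: 21↦6, 25↦10, 35↦5, 72↦12, 73↦13, 83↦8, 84↦9, 119↦14, 138↦3, 166↦1, 197↦2, 202↦7, 206↦11, 229↦4.
These 14 residues are pairwise different, hence no difference of two elements is divisible by 15.

No such pair exists.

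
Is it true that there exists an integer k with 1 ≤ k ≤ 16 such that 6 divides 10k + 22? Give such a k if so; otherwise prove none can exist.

At k = 1 the value 32 is not a multiple of 6. Try k = 2: 10·2 + 22 = 42 = 7·6, which is divisible by 6.

k = 2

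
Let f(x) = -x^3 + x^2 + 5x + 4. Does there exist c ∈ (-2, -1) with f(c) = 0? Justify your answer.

No such root exists.

The endpoint values f(-2) = 6 and f(-1) = 1 are both positive. Claim: f(x) > 0 for every x in (-2, -1).
Substitute x = -1 − u, where 0 < u < 1 on the interval. Expanding, f(-1 − u) = u^3 + 4u^2 + 1.
All 3 nonzero coefficients of this polynomial in u are positive; hence for u > 0 the value is a sum of positive terms (the constant 1 among them).
Therefore f(x) > 0 throughout (-2, -1), and f has no zero there.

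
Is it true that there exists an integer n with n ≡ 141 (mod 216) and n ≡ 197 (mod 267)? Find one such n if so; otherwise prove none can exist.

Both moduli are multiples of 3 = gcd(216, 267), so any solution would satisfy n ≡ 141 and n ≡ 197 modulo 3 simultaneously.
However 141 ≡ 0 and 197 ≡ 2 (mod 3), and 0 ≠ 2.
Therefore no such n exists.

No, no such integer exists.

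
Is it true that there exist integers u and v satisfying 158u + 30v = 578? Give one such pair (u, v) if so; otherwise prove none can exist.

gcd(158, 30) = 2, and 2 divides 578, so integer solutions exist.
Dividing through by 2 reduces the equation to 79u + 15v = 289.
Dividing repeatedly: 79 = 5·15 + 4, 15 = 3·4 + 3, 4 = 1·3 + 1, 3 = 3·1 + 0.
Back-substituting, 1 = 4 − 1·3 = 4 − (15 − 3·4) = −15 + 4·4 = −15 + 4·(79 − 5·15) = 4·79 − 21·15; that is, 79·4 + 15·(-21) = 1.
Multiplying through by 289: u = 4·289 = 1156, v = (-21)·289 = -6069 is a solution.
Shifting by a multiple of (15, −79) keeps it a solution: u = 1156 − 77·15 = 1, v = -6069 + 77·79 = 14.
Check: 158·1 + 30·14 = 158 + 420 = 578. ✓

u = 1, v = 14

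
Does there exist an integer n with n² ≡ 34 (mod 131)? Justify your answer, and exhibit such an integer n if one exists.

n = 77

n = 77 works: 77² = 5929, and 5929 − 34 = 5895 = 45·131.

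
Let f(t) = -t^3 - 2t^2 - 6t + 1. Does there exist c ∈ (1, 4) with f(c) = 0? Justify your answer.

Evaluate at the endpoints: f(1) = -8, f(4) = -119 — same sign (negative).
f'(t) = -3t^2 - 4t - 6 has discriminant (-4)² − 4·(-3)·(-6) = -56 < 0, so f' has no real roots and is negative for every real t.
So f is strictly decreasing; between 1 and 4 its values lie between f(1) = -8 and f(4) = -119, all negative. Therefore f has no root in (1, 4).

No.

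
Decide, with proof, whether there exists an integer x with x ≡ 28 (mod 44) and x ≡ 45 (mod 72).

Both moduli are multiples of 4 = gcd(44, 72), so any solution would satisfy x ≡ 28 and x ≡ 45 modulo 4 simultaneously.
But 28 mod 4 = 0 while 45 mod 4 = 1, a contradiction.
Hence the system has no solution.

No such integer exists.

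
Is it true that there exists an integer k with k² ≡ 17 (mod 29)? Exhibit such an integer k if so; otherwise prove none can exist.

There is no such integer.

Apply Euler's criterion with the prime 29: 17 is a quadratic residue iff 17^14 ≡ 1 (mod 29), and a non-residue iff it is ≡ −1.
Repeated squaring mod 29: 17^2 = 289 ≡ 28; 17^4 ≡ 28² = 784 ≡ 1; 17^8 ≡ 1² = 1 ≡ 1.
Since 14 = 8 + 4 + 2, 17^14 ≡ 1 · 1 · 28; multiplying out mod 29: 1·1 = 1 ≡ 1, then 1·28 = 28 ≡ 28. Thus 17^14 ≡ 28 ≡ −1 (mod 29).
The value −1 means 17 is a non-residue modulo 29, so k² ≡ 17 (mod 29) is impossible.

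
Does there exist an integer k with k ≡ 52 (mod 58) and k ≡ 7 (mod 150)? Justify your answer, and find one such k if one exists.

No such integer exists.

Reduce both congruences modulo 2, which divides 58 and 150: they say k ≡ 52 (mod 2) and k ≡ 7 (mod 2).
However 52 ≡ 0 and 7 ≡ 1 (mod 2), and 0 ≠ 1.
Therefore no such k exists.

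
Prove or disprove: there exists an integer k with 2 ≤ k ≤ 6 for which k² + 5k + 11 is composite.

k = 3

At k = 3: 3² + 5·3 + 11 = 35 = 5·7, which is composite.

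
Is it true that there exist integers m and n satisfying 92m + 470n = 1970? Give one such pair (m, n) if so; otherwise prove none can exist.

m = 190, n = -33

Every value of 92m + 470n is a multiple of gcd(92, 470) = 2; since 2 ∣ 1970, solutions exist.
Dividing through by 2 reduces the equation to 46m + 235n = 985.
Run the Euclidean algorithm on 235 and 46: 235 = 5·46 + 5, 46 = 9·5 + 1, 5 = 5·1 + 0.
Back-substituting, 1 = 46 − 9·5 = 46 − 9·(235 − 5·46) = −9·235 + 46·46; that is, 46·46 + 235·(-9) = 1.
Times 985: 46·45310 + 235·(-8865) = 985, so (45310, -8865) solves it.
Shifting by a multiple of (235, −46) keeps it a solution: m = 45310 − 192·235 = 190, n = -8865 + 192·46 = -33.
Indeed 92·190 + 470·(-33) = 17480 − 15510 = 1970.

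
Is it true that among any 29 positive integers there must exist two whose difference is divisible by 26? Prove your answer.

There are exactly 26 possible remainders on division by 26.
Placing 29 integers into 26 classes, some class receives at least two — say a and b.
Then a ≡ b (mod 26), i.e. 26 ∣ (a − b).

Yes, this is always true.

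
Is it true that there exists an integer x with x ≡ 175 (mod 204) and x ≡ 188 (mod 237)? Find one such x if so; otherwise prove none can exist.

gcd(204, 237) = 3. If x ≡ 175 (mod 204) and x ≡ 188 (mod 237), then x ≡ 175 (mod 3) and x ≡ 188 (mod 3).
These are incompatible: 175 − 188 = -13 is not divisible by 3.
Therefore no such x exists.

No, no such integer exists.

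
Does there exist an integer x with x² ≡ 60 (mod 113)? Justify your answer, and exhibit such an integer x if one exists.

x = 88

Take x = 88. Then 88² = 7744 = 68·113 + 60, so 88² ≡ 60 (mod 113).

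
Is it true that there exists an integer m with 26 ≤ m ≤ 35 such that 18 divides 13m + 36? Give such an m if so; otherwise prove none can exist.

For m = 26, 27, …, 35 the values of 13m + 36 modulo 18 are 14, 9, 4, 17, 12, 7, 2, 15, 10, 5 respectively.
The residue 0 does not occur, so no m in [26, 35] makes 13m + 36 a multiple of 18.

There is no such integer m in that range.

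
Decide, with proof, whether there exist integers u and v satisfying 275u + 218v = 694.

u = 16, v = -17

275 and 218 are coprime, so 275u + 218v ranges over all of ℤ.
Dividing repeatedly: 275 = 1·218 + 57, 218 = 3·57 + 47, 57 = 1·47 + 10, 47 = 4·10 + 7, 10 = 1·7 + 3, 7 = 2·3 + 1, 3 = 3·1 + 0.
Unwinding: 1 = 7 − 2·3 = 7 − 2·(10 − 1·7) = −2·10 + 3·7 = −2·10 + 3·(47 − 4·10) = 3·47 − 14·10 = 3·47 − 14·(57 − 1·47) = −14·57 + 17·47 = −14·57 + 17·(218 − 3·57) = 17·218 − 65·57 = 17·218 − 65·(275 − 1·218) = −65·275 + 82·218, i.e. 275·(-65) + 218·82 = 1.
Scaling by 694 gives the particular solution (u, v) = (-45110, 56908).
Adding 207·218 to u and subtracting 207·275 from v gives the tidier solution (16, -17).
Indeed 275·16 + 218·(-17) = 4400 − 3706 = 694.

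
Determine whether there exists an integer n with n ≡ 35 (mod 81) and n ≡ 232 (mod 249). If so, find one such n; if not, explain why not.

There is no such integer.

Reduce both congruences modulo 3, which divides 81 and 249: they say n ≡ 35 (mod 3) and n ≡ 232 (mod 3).
However 35 ≡ 2 and 232 ≡ 1 (mod 3), and 2 ≠ 1.
Hence the system has no solution.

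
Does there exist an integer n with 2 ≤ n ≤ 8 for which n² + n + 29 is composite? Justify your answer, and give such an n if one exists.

n = 2

At n = 2: 2² + 2 + 29 = 35 = 5·7, which is composite.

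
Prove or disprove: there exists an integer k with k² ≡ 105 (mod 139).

There is no such integer.

Apply Euler's criterion with the prime 139: 105 is a quadratic residue iff 105^69 ≡ 1 (mod 139), and a non-residue iff it is ≡ −1.
Squaring successively (mod 139): 105^2 = 11025 ≡ 44; 105^4 ≡ 44² = 1936 ≡ 129; 105^8 ≡ 129² = 16641 ≡ 100; 105^16 ≡ 100² = 10000 ≡ 131; 105^32 ≡ 131² = 17161 ≡ 64; 105^64 ≡ 64² = 4096 ≡ 65.
Since 69 = 64 + 4 + 1, 105^69 ≡ 65 · 129 · 105; multiplying out mod 139: 65·129 = 8385 ≡ 45, then 45·105 = 4725 ≡ 138. Thus 105^69 ≡ 138 ≡ −1 (mod 139).
The value −1 means 105 is a non-residue modulo 139, so k² ≡ 105 (mod 139) is impossible.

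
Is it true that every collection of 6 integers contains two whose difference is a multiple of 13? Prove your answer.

No, the set {1, 2, 3, 4, 5, 6} is a counterexample.

Try 6 consecutive integers, 1, 2, …, 6. Their remainders mod 13 are 1, 2, 3, 4, 5, 6 — pairwise different, as any 6 ≤ 13 consecutive integers have distinct residues.
The differences between them range over 1, …, 5, none of which is divisible by 13.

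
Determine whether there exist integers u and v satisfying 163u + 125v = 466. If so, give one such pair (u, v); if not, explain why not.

163 and 125 are coprime, so 163u + 125v ranges over all of ℤ.
Dividing repeatedly: 163 = 1·125 + 38, 125 = 3·38 + 11, 38 = 3·11 + 5, 11 = 2·5 + 1, 5 = 5·1 + 0.
Unwinding: 1 = 11 − 2·5 = 11 − 2·(38 − 3·11) = −2·38 + 7·11 = −2·38 + 7·(125 − 3·38) = 7·125 − 23·38 = 7·125 − 23·(163 − 1·125) = −23·163 + 30·125, i.e. 163·(-23) + 125·30 = 1.
Scaling by 466 gives the particular solution (u, v) = (-10718, 13980).
The general solution is u = -10718 + 125k, v = 13980 − 163k; taking k = 86 gives the smaller pair u = 32, v = -38.
Indeed 163·32 + 125·(-38) = 5216 − 4750 = 466.

u = 32, v = -38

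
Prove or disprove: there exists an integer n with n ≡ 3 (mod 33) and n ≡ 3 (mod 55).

gcd(33, 55) = 11. A simultaneous solution exists iff 3 ≡ 3 (mod 11); here 3 mod 11 = 3 = 3 mod 11, so it does.
The smallest candidate n = 3 works directly: 3 ≡ 3 (mod 55).
Indeed 3 ≡ 3 (mod 33) and 3 ≡ 3 (mod 55).

n = 3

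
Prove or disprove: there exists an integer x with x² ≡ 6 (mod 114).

Take x = 90. Then 90² = 8100 = 71·114 + 6, so 90² ≡ 6 (mod 114).

x = 90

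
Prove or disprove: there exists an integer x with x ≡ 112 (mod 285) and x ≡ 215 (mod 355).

There is no such integer.

Reduce both congruences modulo 5, which divides 285 and 355: they say x ≡ 112 (mod 5) and x ≡ 215 (mod 5).
However 112 ≡ 2 and 215 ≡ 0 (mod 5), and 2 ≠ 0.
Hence the system has no solution.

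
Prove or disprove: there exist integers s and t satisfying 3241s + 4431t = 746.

There are no such integers.

gcd(3241, 4431) = 7, so every integer of the form 3241s + 4431t is a multiple of 7.
However 746 leaves remainder 4 on division by 7.
Therefore 3241s + 4431t = 746 has no solution in integers.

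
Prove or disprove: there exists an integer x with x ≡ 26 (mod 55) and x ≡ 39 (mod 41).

Since 55 and 41 share no common factor, CRT says the pair of congruences has a solution (unique mod 2255).
Write x = 26 + 55t and require 26 + 55t ≡ 39 (mod 41), i.e. 55t ≡ 13 (mod 41).
55 ≡ 14 (mod 41), so this reads 14t ≡ 13 (mod 41). Invert 14 mod 41 by the Euclidean algorithm: 41 = 2·14 + 13, 14 = 1·13 + 1, 13 = 13·1 + 0; back-substituting, 1 = 14 − 1·13 = 14 − (41 − 2·14) = −41 + 3·14. Hence 14·3 ≡ 1, so 14⁻¹ ≡ 3 (mod 41).
Multiplying by 3: t ≡ 3·13 = 39 (mod 41).
Taking t = 39 gives x = 26 + 55·39 = 2171.
Indeed 2171 ≡ 26 (mod 55) and 2171 ≡ 39 (mod 41).

x = 2171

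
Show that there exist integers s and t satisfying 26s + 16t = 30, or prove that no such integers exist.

gcd(26, 16) = 2, and 2 divides 30, so integer solutions exist.
Dividing through by 2 reduces the equation to 13s + 8t = 15.
Run the Euclidean algorithm on 13 and 8: 13 = 1·8 + 5, 8 = 1·5 + 3, 5 = 1·3 + 2, 3 = 1·2 + 1, 2 = 2·1 + 0.
Working back up the chain: 1 = 3 − 1·2 = 3 − (5 − 1·3) = −5 + 2·3 = −5 + 2·(8 − 1·5) = 2·8 − 3·5 = 2·8 − 3·(13 − 1·8) = −3·13 + 5·8. So 13·(-3) + 8·5 = 1.
Scaling by 15 gives the particular solution (s, t) = (-45, 75).
Shifting by a multiple of (8, −13) keeps it a solution: s = -45 + 6·8 = 3, t = 75 − 6·13 = -3.
Check: 26·3 + 16·(-3) = 78 − 48 = 30. ✓

s = 3, t = -3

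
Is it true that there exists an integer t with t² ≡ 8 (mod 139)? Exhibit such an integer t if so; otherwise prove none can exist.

Apply Euler's criterion with the prime 139: 8 is a quadratic residue iff 8^69 ≡ 1 (mod 139), and a non-residue iff it is ≡ −1.
Squaring successively (mod 139): 8^2 = 64 ≡ 64; 8^4 ≡ 64² = 4096 ≡ 65; 8^8 ≡ 65² = 4225 ≡ 55; 8^16 ≡ 55² = 3025 ≡ 106; 8^32 ≡ 106² = 11236 ≡ 116; 8^64 ≡ 116² = 13456 ≡ 112.
Since 69 = 64 + 4 + 1, 8^69 ≡ 112 · 65 · 8; multiplying out mod 139: 112·65 = 7280 ≡ 52, then 52·8 = 416 ≡ 138. Thus 8^69 ≡ 138 ≡ −1 (mod 139).
The value −1 means 8 is a non-residue modulo 139, so t² ≡ 8 (mod 139) is impossible.

No such integer exists.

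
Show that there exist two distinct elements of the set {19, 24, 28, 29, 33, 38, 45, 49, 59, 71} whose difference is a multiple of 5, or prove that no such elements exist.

The pair (19, 24) works.

19 mod 5 = 4 and 24 mod 5 = 4, so 24 − 19 = 5 = 1·5.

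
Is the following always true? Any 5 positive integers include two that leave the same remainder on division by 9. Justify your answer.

Try 5 consecutive integers, 12, 13, …, 16. Their remainders mod 9 are 3, 4, 5, 6, 7 — pairwise different, as any 5 ≤ 9 consecutive integers have distinct residues.
So no two of them leave the same remainder on division by 9; the claim fails for this set.

No; for instance {12, 13, 14, 15, 16} is a counterexample.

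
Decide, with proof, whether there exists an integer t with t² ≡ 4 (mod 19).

Take t = 2. Then 2² = 4, and since 0 ≤ 4 < 19 this is already reduced: 2² ≡ 4 (mod 19).

t = 2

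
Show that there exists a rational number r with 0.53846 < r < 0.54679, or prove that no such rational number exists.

r = 6/11

Multiplying by 11: 11·0.53846 = 5.92306 and 11·0.54679 = 6.01469, so the integer 6 lies strictly between them.
So r = 6/11 works: it is a ratio of integers, and dividing 11·0.53846 < 6 < 11·0.54679 through by 11 gives 0.53846 < 6/11 < 0.54679.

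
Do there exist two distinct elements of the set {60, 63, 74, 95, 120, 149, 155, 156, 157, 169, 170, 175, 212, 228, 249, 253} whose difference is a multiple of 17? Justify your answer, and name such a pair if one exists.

Two integers differ by a multiple of 17 exactly when they have the same residue mod 17. The residues are 60↦9, 63↦12, 74↦6, 95↦10, 120↦1, 149↦13, 155↦2, 156↦3, 157↦4, 169↦16, 170↦0, 175↦5, 212↦8, 228↦7, 249↦11, 253↦15.
These 16 residues are pairwise different, hence no difference of two elements is divisible by 17.

No, no such pair exists.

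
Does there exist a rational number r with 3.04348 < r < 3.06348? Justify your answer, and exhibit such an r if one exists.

Look for a denominator N such that an integer falls strictly between N·3.04348 and N·3.06348. N = 16 works: 16·3.04348 = 48.69568 < 49 < 49.01568 = 16·3.06348.
Hence 49/16 is a rational number with 3.04348 < 49/16 < 3.06348.

r = 49/16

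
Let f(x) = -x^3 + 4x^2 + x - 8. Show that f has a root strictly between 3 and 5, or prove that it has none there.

f(3) = 4 and f(5) = -28, which have opposite signs.
Since f is a polynomial it is continuous on [3, 5].
By the Intermediate Value Theorem f must vanish at some point of (3, 5).

Yes, f has a root in the interval.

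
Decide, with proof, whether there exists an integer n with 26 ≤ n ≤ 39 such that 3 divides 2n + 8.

Try n = 26: 2·26 + 8 = 60 = 20·3, which is divisible by 3.

n = 26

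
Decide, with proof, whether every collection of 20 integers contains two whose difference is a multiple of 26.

Consider the 20 integers 48, 49, …, 67. They lie in distinct residue classes modulo 26, since 20 ≤ 26.
The differences between them range over 1, …, 19, none of which is divisible by 26.

No, the set {48, 49, 50, 51, 52, 53, 54, 55, 56, 57, 58, 59, 60, 61, 62, 63, 64, 65, 66, 67} is a counterexample.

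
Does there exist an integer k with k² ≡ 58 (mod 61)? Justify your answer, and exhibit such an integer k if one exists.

Take k = 34. Then 34² = 1156 = 18·61 + 58, so 34² ≡ 58 (mod 61).

k = 34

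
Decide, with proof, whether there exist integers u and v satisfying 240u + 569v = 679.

u = 119, v = -49

240 and 569 are coprime, so 240u + 569v ranges over all of ℤ.
Dividing repeatedly: 569 = 2·240 + 89, 240 = 2·89 + 62, 89 = 1·62 + 27, 62 = 2·27 + 8, 27 = 3·8 + 3, 8 = 2·3 + 2, 3 = 1·2 + 1, 2 = 2·1 + 0.
Unwinding: 1 = 3 − 1·2 = 3 − (8 − 2·3) = −8 + 3·3 = −8 + 3·(27 − 3·8) = 3·27 − 10·8 = 3·27 − 10·(62 − 2·27) = −10·62 + 23·27 = −10·62 + 23·(89 − 1·62) = 23·89 − 33·62 = 23·89 − 33·(240 − 2·89) = −33·240 + 89·89 = −33·240 + 89·(569 − 2·240) = 89·569 − 211·240, i.e. 240·(-211) + 569·89 = 1.
Multiplying through by 679: u = (-211)·679 = -143269, v = 89·679 = 60431 is a solution.
Adding 252·569 to u and subtracting 252·240 from v gives the tidier solution (119, -49).
Check: 240·119 + 569·(-49) = 28560 − 27881 = 679. ✓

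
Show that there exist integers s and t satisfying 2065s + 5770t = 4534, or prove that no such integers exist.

There are no such integers.

Any value of 2065s + 5770t is a multiple of gcd(2065, 5770) = 5.
But 4534 is not a multiple of 5 (it leaves remainder 4).
Therefore 2065s + 5770t = 4534 has no solution in integers.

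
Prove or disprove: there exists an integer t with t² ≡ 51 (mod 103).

103 is prime, so by Euler's criterion 51 is a square mod 103 iff 51^((103−1)/2) = 51^51 ≡ 1 (mod 103).
Repeated squaring mod 103: 51^2 = 2601 ≡ 26; 51^4 ≡ 26² = 676 ≡ 58; 51^8 ≡ 58² = 3364 ≡ 68; 51^16 ≡ 68² = 4624 ≡ 92; 51^32 ≡ 92² = 8464 ≡ 18.
Since 51 = 32 + 16 + 2 + 1, 51^51 ≡ 18 · 92 · 26 · 51; multiplying out mod 103: 18·92 = 1656 ≡ 8, then 8·26 = 208 ≡ 2, then 2·51 = 102 ≡ 102. Thus 51^51 ≡ 102 ≡ −1 (mod 103).
By Euler's criterion 51 is a quadratic non-residue mod 103: no t satisfies t² ≡ 51 (mod 103).

No such integer exists.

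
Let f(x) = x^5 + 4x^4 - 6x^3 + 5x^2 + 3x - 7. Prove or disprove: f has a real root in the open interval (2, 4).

The endpoint values f(2) = 67 and f(4) = 1749 are both positive. Claim: f(x) > 0 for every x in (2, 4).
Substitute x = 2 + u, where 0 < u < 2 on the interval. Expanding, f(2 + u) = u^5 + 14u^4 + 66u^3 + 145u^2 + 159u + 67.
All 6 nonzero coefficients of this polynomial in u are positive; hence for u > 0 the value is a sum of positive terms (the constant 67 among them).
So f is strictly positive on (2, 4); no root exists in the interval.

f has no root in that interval.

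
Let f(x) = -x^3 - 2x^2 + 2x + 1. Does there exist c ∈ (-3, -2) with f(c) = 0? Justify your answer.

f(-3) = 4 and f(-2) = -3, which have opposite signs.
Since f is a polynomial it is continuous on [-3, -2].
The Intermediate Value Theorem then guarantees some c ∈ (-3, -2) with f(c) = 0.

Such a root exists.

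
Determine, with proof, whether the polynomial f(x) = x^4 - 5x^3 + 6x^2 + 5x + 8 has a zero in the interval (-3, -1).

No such root exists.

The endpoint values f(-3) = 263 and f(-1) = 15 are both positive. Claim: f(x) > 0 for every x in (-3, -1).
Substitute x = -1 − u, where 0 < u < 2 on the interval. Expanding, f(-1 − u) = u^4 + 9u^3 + 27u^2 + 26u + 15.
All 5 nonzero coefficients of this polynomial in u are positive; hence for u > 0 the value is a sum of positive terms (the constant 15 among them).
Therefore f(x) > 0 throughout (-3, -1), and f has no zero there.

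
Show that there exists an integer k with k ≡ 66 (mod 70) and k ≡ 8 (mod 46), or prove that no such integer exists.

k = 836

Here gcd(70, 46) = 2, and both 66 and 8 leave remainder 0 mod 2, so the system is consistent.
Write k = 66 + 70t. Then 70t ≡ 8 − 66 ≡ 34 (mod 46); dividing through by 2 gives 35t ≡ 17 (mod 23).
35 ≡ 12 (mod 23), so this reads 12t ≡ 17 (mod 23). Note 12·2 = 24 ≡ 1 (mod 23) (as 24 − 1 = 1·23), so 12⁻¹ ≡ 2.
Therefore t ≡ 2·17 = 34 ≡ 11 (mod 23).
Then k = 66 + 70·11 = 836.
Indeed 836 ≡ 66 (mod 70) and 836 ≡ 8 (mod 46).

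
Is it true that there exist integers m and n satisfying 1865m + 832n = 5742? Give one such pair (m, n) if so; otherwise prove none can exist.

1865 and 832 are coprime, so 1865m + 832n ranges over all of ℤ.
Euclidean algorithm: 1865 = 2·832 + 201, 832 = 4·201 + 28, 201 = 7·28 + 5, 28 = 5·5 + 3, 5 = 1·3 + 2, 3 = 1·2 + 1, 2 = 2·1 + 0.
Unwinding: 1 = 3 − 1·2 = 3 − (5 − 1·3) = −5 + 2·3 = −5 + 2·(28 − 5·5) = 2·28 − 11·5 = 2·28 − 11·(201 − 7·28) = −11·201 + 79·28 = −11·201 + 79·(832 − 4·201) = 79·832 − 327·201 = 79·832 − 327·(1865 − 2·832) = −327·1865 + 733·832, i.e. 1865·(-327) + 832·733 = 1.
Times 5742: 1865·(-1877634) + 832·4208886 = 5742, so (-1877634, 4208886) solves it.
Adding 2257·832 to m and subtracting 2257·1865 from n gives the tidier solution (190, -419).
Indeed 1865·190 + 832·(-419) = 354350 − 348608 = 5742.

m = 190, n = -419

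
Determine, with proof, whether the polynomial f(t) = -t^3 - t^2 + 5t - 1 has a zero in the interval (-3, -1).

Yes, f has a root in the interval.

f(-3) = 2 and f(-1) = -6, which have opposite signs.
Since f is a polynomial it is continuous on [-3, -1].
By the Intermediate Value Theorem, f takes the value 0 somewhere in the open interval.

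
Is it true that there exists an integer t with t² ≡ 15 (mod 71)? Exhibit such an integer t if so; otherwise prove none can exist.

t = 50 works: 50² = 2500, and 2500 − 15 = 2485 = 35·71.

t = 50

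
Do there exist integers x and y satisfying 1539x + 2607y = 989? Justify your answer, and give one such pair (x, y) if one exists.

Both 1539 and 2607 are divisible by gcd(1539, 2607) = 3, hence so is any combination 1539x + 2607y.
But 989 is not a multiple of 3 (it leaves remainder 2).
Hence no integers x, y satisfy the equation.

No such integers exist.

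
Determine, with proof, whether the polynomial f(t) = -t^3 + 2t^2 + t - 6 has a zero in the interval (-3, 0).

Yes, f has a root in the interval.

f(-3) = 36 and f(0) = -6, which have opposite signs.
f is continuous everywhere (it is a polynomial), in particular on [-3, 0].
By the Intermediate Value Theorem f must vanish at some point of (-3, 0).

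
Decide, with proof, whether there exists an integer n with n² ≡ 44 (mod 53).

n = 37

n = 37 works: 37² = 1369, and 1369 − 44 = 1325 = 25·53.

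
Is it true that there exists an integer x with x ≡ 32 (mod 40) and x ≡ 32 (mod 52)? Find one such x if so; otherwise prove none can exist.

The moduli are not coprime: gcd(40, 52) = 4. Compatibility requires 4 ∣ (32 − 32) = 0, which holds, so solutions exist.
In fact x = 32 itself already satisfies 32 mod 52 = 32.
Indeed 32 ≡ 32 (mod 40) and 32 ≡ 32 (mod 52).

x = 32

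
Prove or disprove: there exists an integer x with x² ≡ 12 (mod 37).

x = 30

Take x = 30. Then 30² = 900 = 24·37 + 12, so 30² ≡ 12 (mod 37).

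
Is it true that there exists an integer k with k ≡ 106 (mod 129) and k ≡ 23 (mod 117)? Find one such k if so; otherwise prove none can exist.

Reduce both congruences modulo 3, which divides 129 and 117: they say k ≡ 106 (mod 3) and k ≡ 23 (mod 3).
These are incompatible: 106 − 23 = 83 is not divisible by 3.
Therefore no such k exists.

There is no such integer.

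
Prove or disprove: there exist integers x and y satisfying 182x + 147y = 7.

gcd(182, 147) = 7, and 7 divides 7, so integer solutions exist.
Dividing through by 7 reduces the equation to 26x + 21y = 1.
Euclidean algorithm: 26 = 1·21 + 5, 21 = 4·5 + 1, 5 = 5·1 + 0.
Unwinding: 1 = 21 − 4·5 = 21 − 4·(26 − 1·21) = −4·26 + 5·21, i.e. 26·(-4) + 21·5 = 1.
So (x, y) = (-4, 5) is a solution.
Adding 1·21 to x and subtracting 1·26 from y gives the tidier solution (17, -21).
Indeed 182·17 + 147·(-21) = 3094 − 3087 = 7.

x = 17, y = -21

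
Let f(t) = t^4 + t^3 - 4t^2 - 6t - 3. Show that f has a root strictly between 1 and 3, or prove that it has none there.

Such a root exists.

f(1) = -11 and f(3) = 51, which have opposite signs.
f is continuous everywhere (it is a polynomial), in particular on [1, 3].
By the Intermediate Value Theorem f must vanish at some point of (1, 3).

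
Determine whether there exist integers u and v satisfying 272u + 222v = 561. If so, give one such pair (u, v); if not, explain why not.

There are no such integers.

Any value of 272u + 222v is a multiple of gcd(272, 222) = 2.
But 561 is not a multiple of 2 (it leaves remainder 1).
Hence no integers u, v satisfy the equation.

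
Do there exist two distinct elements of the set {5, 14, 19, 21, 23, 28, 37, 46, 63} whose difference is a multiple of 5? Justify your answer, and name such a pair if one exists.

Both 14 and 19 leave remainder 4 on division by 5; their difference 5 = 1·5 is a multiple of 5.

Yes: 14 and 19.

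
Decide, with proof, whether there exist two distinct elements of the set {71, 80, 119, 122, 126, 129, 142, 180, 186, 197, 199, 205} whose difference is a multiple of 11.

Both 71 and 126 leave remainder 5 on division by 11; their difference 55 = 5·11 is a multiple of 11.

The pair (71, 126) works.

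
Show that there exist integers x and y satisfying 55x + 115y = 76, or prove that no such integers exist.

No such integers exist.

Both 55 and 115 are divisible by gcd(55, 115) = 5, hence so is any combination 55x + 115y.
However 76 leaves remainder 1 on division by 5.
Hence no integers x, y satisfy the equation.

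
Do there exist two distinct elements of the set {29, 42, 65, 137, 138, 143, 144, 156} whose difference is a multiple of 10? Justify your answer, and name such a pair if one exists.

Two integers differ by a multiple of 10 exactly when they have the same residue mod 10. The residues are 29↦9, 42↦2, 65↦5, 137↦7, 138↦8, 143↦3, 144↦4, 156↦6.
All 8 residues are distinct, so no two elements differ by a multiple of 10.

There is no such pair.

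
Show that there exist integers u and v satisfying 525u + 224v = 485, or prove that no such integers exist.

Any value of 525u + 224v is a multiple of gcd(525, 224) = 7.
But 485 is not a multiple of 7 (it leaves remainder 2).
Hence no integers u, v satisfy the equation.

No such integers exist.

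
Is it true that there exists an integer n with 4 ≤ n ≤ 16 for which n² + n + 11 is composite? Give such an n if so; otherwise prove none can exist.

At n = 11: 11² + 11 + 11 = 143 = 11·13, which is composite.

n = 11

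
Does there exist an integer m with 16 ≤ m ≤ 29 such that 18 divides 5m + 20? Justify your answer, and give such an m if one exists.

No, no such integer m in that range exists.

The values of 5m + 20 for m = 16, 17, …, 29 are 100, 105, 110, 115, 120, 125, 130, 135, 140, 145, 150, 155, 160, 165; reduced mod 18 these are 10, 15, 2, 7, 12, 17, 4, 9, 14, 1, 6, 11, 16, 3.
None is 0, so 18 never divides 5m + 20 on this range.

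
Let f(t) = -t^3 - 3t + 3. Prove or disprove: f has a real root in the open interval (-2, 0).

f has no root in that interval.

f(-2) = 17 and f(0) = 3, both positive.
f'(t) = -3t^2 - 3 has discriminant 0² − 4·(-3)·(-3) = -36 < 0, so f' has no real roots and is negative for every real t.
Hence f is strictly decreasing on ℝ, and in particular on [-2, 0]. A strictly monotone function with same-sign endpoint values stays positive on the whole interval, so f has no zero in (-2, 0).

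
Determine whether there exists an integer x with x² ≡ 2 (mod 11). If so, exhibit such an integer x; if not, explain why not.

Computing x² mod 11 for x = 0, 1, …, 5 (enough, by the symmetry x ↦ 11 − x) gives 0, 1, 4, 9, 5, 3.
So the quadratic residues mod 11 are {0, 1, 3, 4, 5, 9}, and 2 is not among them.
Hence no integer x has x² ≡ 2 (mod 11).

There is no such integer.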